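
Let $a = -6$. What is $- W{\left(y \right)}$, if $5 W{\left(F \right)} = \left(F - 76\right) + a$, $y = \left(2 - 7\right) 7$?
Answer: $\frac{117}{5} \approx 23.4$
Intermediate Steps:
$y = -35$ ($y = \left(-5\right) 7 = -35$)
$W{\left(F \right)} = - \frac{82}{5} + \frac{F}{5}$ ($W{\left(F \right)} = \frac{\left(F - 76\right) - 6}{5} = \frac{\left(-76 + F\right) - 6}{5} = \frac{-82 + F}{5} = - \frac{82}{5} + \frac{F}{5}$)
$- W{\left(y \right)} = - (- \frac{82}{5} + \frac{1}{5} \left(-35\right)) = - (- \frac{82}{5} - 7) = \left(-1\right) \left(- \frac{117}{5}\right) = \frac{117}{5}$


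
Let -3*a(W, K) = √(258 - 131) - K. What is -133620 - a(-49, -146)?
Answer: -400714/3 + √127/3 ≈ -1.3357e+5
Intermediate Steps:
a(W, K) = -√127/3 + K/3 (a(W, K) = -(√(258 - 131) - K)/3 = -(√127 - K)/3 = -√127/3 + K/3)
-133620 - a(-49, -146) = -133620 - (-√127/3 + (⅓)*(-146)) = -133620 - (-√127/3 - 146/3) = -133620 - (-146/3 - √127/3) = -133620 + (146/3 + √127/3) = -400714/3 + √127/3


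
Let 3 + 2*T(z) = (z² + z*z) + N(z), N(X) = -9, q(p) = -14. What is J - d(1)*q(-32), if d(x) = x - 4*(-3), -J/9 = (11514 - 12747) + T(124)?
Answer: -127051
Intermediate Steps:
T(z) = -6 + z² (T(z) = -3/2 + ((z² + z*z) - 9)/2 = -3/2 + ((z² + z²) - 9)/2 = -3/2 + (2*z² - 9)/2 = -3/2 + (-9 + 2*z²)/2 = -3/2 + (-9/2 + z²) = -6 + z²)
J = -127233 (J = -9*((11514 - 12747) + (-6 + 124²)) = -9*(-1233 + (-6 + 15376)) = -9*(-1233 + 15370) = -9*14137 = -127233)
d(x) = 12 + x (d(x) = x + 12 = 12 + x)
J - d(1)*q(-32) = -127233 - (12 + 1)*(-14) = -127233 - 13*(-14) = -127233 - 1*(-182) = -127233 + 182 = -127051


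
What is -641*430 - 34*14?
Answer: -276106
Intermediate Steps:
-641*430 - 34*14 = -275630 - 476 = -276106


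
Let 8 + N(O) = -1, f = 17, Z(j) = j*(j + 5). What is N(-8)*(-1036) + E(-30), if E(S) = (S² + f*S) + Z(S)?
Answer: 10464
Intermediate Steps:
Z(j) = j*(5 + j)
N(O) = -9 (N(O) = -8 - 1 = -9)
E(S) = S² + 17*S + S*(5 + S) (E(S) = (S² + 17*S) + S*(5 + S) = S² + 17*S + S*(5 + S))
N(-8)*(-1036) + E(-30) = -9*(-1036) + 2*(-30)*(11 - 30) = 9324 + 2*(-30)*(-19) = 9324 + 1140 = 10464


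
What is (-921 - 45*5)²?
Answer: 1313316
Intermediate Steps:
(-921 - 45*5)² = (-921 - 225)² = (-1146)² = 1313316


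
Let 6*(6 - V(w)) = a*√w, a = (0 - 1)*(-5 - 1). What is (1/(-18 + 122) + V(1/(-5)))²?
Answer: 1942309/54080 - 125*I*√5/52 ≈ 35.915 - 5.3752*I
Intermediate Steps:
a = 6 (a = -1*(-6) = 6)
V(w) = 6 - √w
(1/(-18 + 122) + V(1/(-5)))² = (1/(-18 + 122) + (6 - √(1/(-5))))² = (1/104 + (6 - √(-⅕)))² = (1/104 + (6 - I*√5/5))² = (625/104 - I*√5/5)²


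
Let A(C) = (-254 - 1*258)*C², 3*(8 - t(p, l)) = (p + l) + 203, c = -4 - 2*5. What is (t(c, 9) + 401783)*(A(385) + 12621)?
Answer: -30482322148775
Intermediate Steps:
c = -14 (c = -4 - 10 = -14)
t(p, l) = -179/3 - l/3 - p/3 (t(p, l) = 8 - ((p + l) + 203)/3 = 8 - ((l + p) + 203)/3 = 8 - (203 + l + p)/3 = 8 + (-203/3 - l/3 - p/3) = -179/3 - l/3 - p/3)
A(C) = -512*C² (A(C) = (-254 - 258)*C² = -512*C²)
(t(c, 9) + 401783)*(A(385) + 12621) = ((-179/3 - ⅓*9 - ⅓*(-14)) + 401783)*(-512*385² + 12621) = ((-179/3 - 3 + 14/3) + 401783)*(-512*148225 + 12621) = (-58 + 401783)*(-75891200 + 12621) = 401725*(-75878579) = -30482322148775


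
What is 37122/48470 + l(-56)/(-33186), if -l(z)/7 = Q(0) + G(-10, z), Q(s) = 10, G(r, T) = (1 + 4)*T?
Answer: 95026866/134043785 ≈ 0.70892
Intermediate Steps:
G(r, T) = 5*T
l(z) = -70 - 35*z (l(z) = -7*(10 + 5*z) = -70 - 35*z)
37122/48470 + l(-56)/(-33186) = 37122/48470 + (-70 - 35*(-56))/(-33186) = 37122*(1/48470) + (-70 + 1960)*(-1/33186) = 18561/24235 + 1890*(-1/33186) = 18561/24235 - 315/5531 = 95026866/134043785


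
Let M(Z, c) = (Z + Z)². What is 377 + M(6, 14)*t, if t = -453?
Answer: -64855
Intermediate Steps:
M(Z, c) = 4*Z² (M(Z, c) = (2*Z)² = 4*Z²)
377 + M(6, 14)*t = 377 + (4*6²)*(-453) = 377 + (4*36)*(-453) = 377 + 144*(-453) = 377 - 65232 = -64855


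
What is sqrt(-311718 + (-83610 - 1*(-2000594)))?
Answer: sqrt(1605266) ≈ 1267.0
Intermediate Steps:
sqrt(-311718 + (-83610 - 1*(-2000594))) = sqrt(-311718 + (-83610 + 2000594)) = sqrt(-311718 + 1916984) = sqrt(1605266)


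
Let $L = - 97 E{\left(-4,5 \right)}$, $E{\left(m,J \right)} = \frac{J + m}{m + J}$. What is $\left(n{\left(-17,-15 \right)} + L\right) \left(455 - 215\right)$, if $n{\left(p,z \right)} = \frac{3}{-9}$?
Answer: $-23360$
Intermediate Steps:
$E{\left(m,J \right)} = 1$ ($E{\left(m,J \right)} = \frac{J + m}{J + m} = 1$)
$n{\left(p,z \right)} = - \frac{1}{3}$ ($n{\left(p,z \right)} = 3 \left(- \frac{1}{9}\right) = - \frac{1}{3}$)
$L = -97$ ($L = \left(-97\right) 1 = -97$)
$\left(n{\left(-17,-15 \right)} + L\right) \left(455 - 215\right) = \left(- \frac{1}{3} - 97\right) \left(455 - 215\right) = - \frac{292 \left(455 - 215\right)}{3} = \left(- \frac{292}{3}\right) 240 = -23360$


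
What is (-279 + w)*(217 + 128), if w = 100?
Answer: -61755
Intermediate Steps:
(-279 + w)*(217 + 128) = (-279 + 100)*(217 + 128) = -179*345 = -61755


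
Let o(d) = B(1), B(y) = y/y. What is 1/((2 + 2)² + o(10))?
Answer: 1/17 ≈ 0.058824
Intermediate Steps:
B(y) = 1
o(d) = 1
1/((2 + 2)² + o(10)) = 1/((2 + 2)² + 1) = 1/(4² + 1) = 1/(16 + 1) = 1/17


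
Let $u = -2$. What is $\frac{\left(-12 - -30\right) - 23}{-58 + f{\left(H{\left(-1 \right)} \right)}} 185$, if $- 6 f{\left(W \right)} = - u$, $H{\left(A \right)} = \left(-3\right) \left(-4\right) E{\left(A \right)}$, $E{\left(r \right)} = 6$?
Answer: $\frac{111}{7} \approx 15.857$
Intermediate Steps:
$H{\left(A \right)} = 72$ ($H{\left(A \right)} = \left(-3\right) \left(-4\right) 6 = 12 \cdot 6 = 72$)
$f{\left(W \right)} = - \frac{1}{3}$ ($f{\left(W \right)} = - \frac{\left(-1\right) \left(-2\right)}{6} = \left(- \frac{1}{6}\right) 2 = - \frac{1}{3}$)
$\frac{\left(-12 - -30\right) - 23}{-58 + f{\left(H{\left(-1 \right)} \right)}} 185 = \frac{\left(-12 - -30\right) - 23}{-58 - \frac{1}{3}} \cdot 185 = \frac{\left(-12 + 30\right) - 23}{- \frac{175}{3}} \cdot 185 = \left(18 - 23\right) \left(- \frac{3}{175}\right) 185 = \left(-5\right) \left(- \frac{3}{175}\right) 185 = \frac{3}{35} \cdot 185 = \frac{111}{7}$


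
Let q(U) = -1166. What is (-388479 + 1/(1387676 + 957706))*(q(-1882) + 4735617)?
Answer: -4313708170303061627/2345382 ≈ -1.8392e+12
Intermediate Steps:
(-388479 + 1/(1387676 + 957706))*(q(-1882) + 4735617) = (-388479 + 1/(1387676 + 957706))*(-1166 + 4735617) = (-388479 + 1/2345382)*4734451 = -911131653977/2345382*4734451 = -4313708170303061627/2345382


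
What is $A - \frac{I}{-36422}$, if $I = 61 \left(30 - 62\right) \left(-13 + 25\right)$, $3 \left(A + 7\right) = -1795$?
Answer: $- \frac{33106312}{54633} \approx -605.98$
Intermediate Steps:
$A = - \frac{1816}{3}$ ($A = -7 + \frac{1}{3} \left(-1795\right) = -7 - \frac{1795}{3} = - \frac{1816}{3} \approx -605.33$)
$I = -23424$ ($I = 61 \left(\left(-32\right) 12\right) = 61 \left(-384\right) = -23424$)
$A - \frac{I}{-36422} = - \frac{1816}{3} - - \frac{23424}{-36422} = - \frac{1816}{3} - \left(-23424\right) \left(- \frac{1}{36422}\right) = - \frac{1816}{3} - \frac{11712}{18211} = - \frac{33106312}{54633}$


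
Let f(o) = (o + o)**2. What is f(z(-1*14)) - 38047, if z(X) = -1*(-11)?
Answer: -37563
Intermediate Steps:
z(X) = 11
f(o) = 4*o**2 (f(o) = (2*o)**2 = 4*o**2)
f(z(-1*14)) - 38047 = 4*11**2 - 38047 = 4*121 - 38047 = 484 - 38047 = -37563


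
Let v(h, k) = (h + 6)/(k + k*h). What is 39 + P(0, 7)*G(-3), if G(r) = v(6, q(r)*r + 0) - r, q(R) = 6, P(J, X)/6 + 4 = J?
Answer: -215/7 ≈ -30.714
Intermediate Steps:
P(J, X) = -24 + 6*J
v(h, k) = (6 + h)/(k + h*k)
G(r) = -r + 2/(7*r) (G(r) = (6 + 6)/((6*r + 0)*(1 + 6)) - r = 12/((6*r)*7) - r = (1/(6*r))*(1/7)*12 - r = 2/(7*r) - r = -r + 2/(7*r))
39 + P(0, 7)*G(-3) = 39 + (-24 + 6*0)*(-1*(-3) + (2/7)/(-3)) = 39 + (-24 + 0)*(3 + (2/7)*(-1/3)) = 39 - 24*(3 - 2/21) = 39 - 24*61/21 = 39 - 488/7 = -215/7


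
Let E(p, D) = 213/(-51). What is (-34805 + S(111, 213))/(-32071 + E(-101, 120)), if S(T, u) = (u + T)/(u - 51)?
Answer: 591651/545278 ≈ 1.0850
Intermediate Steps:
E(p, D) = -71/17 (E(p, D) = 213*(-1/51) = -71/17)
S(T, u) = (T + u)/(-51 + u)
(-34805 + S(111, 213))/(-32071 + E(-101, 120)) = (-34805 + (111 + 213)/(-51 + 213))/(-32071 - 71/17) = (-34805 + 324/162)/(-545278/17) = (-34805 + (1/162)*324)*(-17/545278) = (-34805 + 2)*(-17/545278) = -34803*(-17/545278) = 591651/545278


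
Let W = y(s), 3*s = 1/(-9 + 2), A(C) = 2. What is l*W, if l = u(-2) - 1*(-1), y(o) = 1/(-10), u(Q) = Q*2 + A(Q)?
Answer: ⅒ ≈ 0.10000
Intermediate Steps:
s = -1/21 (s = 1/(3*(-9 + 2)) = (⅓)/(-7) = (⅓)*(-⅐) = -1/21 ≈ -0.047619)
u(Q) = 2 + 2*Q (u(Q) = Q*2 + 2 = 2*Q + 2 = 2 + 2*Q)
y(o) = -⅒
W = -⅒ ≈ -0.10000
l = -1 (l = (2 + 2*(-2)) - 1*(-1) = (2 - 4) + 1 = -2 + 1 = -1)
l*W = -1*(-⅒) = ⅒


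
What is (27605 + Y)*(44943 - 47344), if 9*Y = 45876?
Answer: -235554907/3 ≈ -7.8518e+7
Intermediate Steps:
Y = 15292/3 (Y = (⅑)*45876 = 15292/3 ≈ 5097.3)
(27605 + Y)*(44943 - 47344) = (27605 + 15292/3)*(44943 - 47344) = (98107/3)*(-2401) = -235554907/3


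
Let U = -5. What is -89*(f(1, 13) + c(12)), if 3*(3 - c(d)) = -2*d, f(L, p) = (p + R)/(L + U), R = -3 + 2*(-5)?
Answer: -979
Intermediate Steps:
R = -13 (R = -3 - 10 = -13)
f(L, p) = (-13 + p)/(-5 + L) (f(L, p) = (p - 13)/(L - 5) = (-13 + p)/(-5 + L))
c(d) = 3 + 2*d/3 (c(d) = 3 - (-2)*d/3 = 3 + 2*d/3)
-89*(f(1, 13) + c(12)) = -89*((-13 + 13)/(-5 + 1) + (3 + (⅔)*12)) = -89*(0/(-4) + (3 + 8)) = -89*(-¼*0 + 11) = -89*(0 + 11) = -89*11 = -979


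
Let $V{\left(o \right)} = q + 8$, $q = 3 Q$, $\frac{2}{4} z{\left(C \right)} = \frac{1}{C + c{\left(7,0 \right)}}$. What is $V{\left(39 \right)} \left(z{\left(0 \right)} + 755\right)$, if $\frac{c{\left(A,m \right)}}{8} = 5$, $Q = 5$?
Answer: $\frac{347323}{20} \approx 17366.0$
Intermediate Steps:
$c{\left(A,m \right)} = 40$ ($c{\left(A,m \right)} = 8 \cdot 5 = 40$)
$z{\left(C \right)} = \frac{2}{40 + C}$ ($z{\left(C \right)} = \frac{2}{C + 40} = \frac{2}{40 + C}$)
$q = 15$ ($q = 3 \cdot 5 = 15$)
$V{\left(o \right)} = 23$ ($V{\left(o \right)} = 15 + 8 = 23$)
$V{\left(39 \right)} \left(z{\left(0 \right)} + 755\right) = 23 \left(\frac{2}{40 + 0} + 755\right) = 23 \left(\frac{2}{40} + 755\right) = 23 \left(2 \cdot \frac{1}{40} + 755\right) = 23 \left(\frac{1}{20} + 755\right) = 23 \cdot \frac{15101}{20} = \frac{347323}{20}$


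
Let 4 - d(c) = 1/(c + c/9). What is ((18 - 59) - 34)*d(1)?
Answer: -465/2 ≈ -232.50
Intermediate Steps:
d(c) = 4 - 9/(10*c) (d(c) = 4 - 1/(c + c/9) = 4 - 1/(10*c/9) = 4 - 9/(10*c))
((18 - 59) - 34)*d(1) = ((18 - 59) - 34)*(4 - 9/10/1) = (-41 - 34)*(4 - 9/10*1) = -75*(4 - 9/10) = -75*31/10 = -465/2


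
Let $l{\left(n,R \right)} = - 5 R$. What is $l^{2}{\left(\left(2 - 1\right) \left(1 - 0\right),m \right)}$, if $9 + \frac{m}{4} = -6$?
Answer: $90000$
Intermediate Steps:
$m = -60$ ($m = -36 + 4 \left(-6\right) = -36 - 24 = -60$)
$l^{2}{\left(\left(2 - 1\right) \left(1 - 0\right),m \right)} = \left(\left(-5\right) \left(-60\right)\right)^{2} = 300^{2} = 90000$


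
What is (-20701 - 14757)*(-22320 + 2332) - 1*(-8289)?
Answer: 708742793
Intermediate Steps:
(-20701 - 14757)*(-22320 + 2332) - 1*(-8289) = -35458*(-19988) + 8289 = 708734504 + 8289 = 708742793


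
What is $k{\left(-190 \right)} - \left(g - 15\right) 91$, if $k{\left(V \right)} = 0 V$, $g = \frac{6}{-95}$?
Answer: $\frac{130221}{95} \approx 1370.7$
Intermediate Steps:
$g = - \frac{6}{95}$ ($g = 6 \left(- \frac{1}{95}\right) = - \frac{6}{95} \approx -0.063158$)
$k{\left(V \right)} = 0$
$k{\left(-190 \right)} - \left(g - 15\right) 91 = 0 - \left(- \frac{6}{95} - 15\right) 91 = 0 - \left(- \frac{1431}{95}\right) 91 = 0 - - \frac{130221}{95} = 0 + \frac{130221}{95} = \frac{130221}{95}$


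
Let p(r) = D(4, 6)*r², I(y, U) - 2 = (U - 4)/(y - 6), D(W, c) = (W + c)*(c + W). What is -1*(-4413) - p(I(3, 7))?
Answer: 4313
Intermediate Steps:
D(W, c) = (W + c)² (D(W, c) = (W + c)*(W + c) = (W + c)²)
I(y, U) = 2 + (-4 + U)/(-6 + y) (I(y, U) = 2 + (U - 4)/(y - 6) = 2 + (-4 + U)/(-6 + y))
p(r) = 100*r² (p(r) = (4 + 6)²*r² = 10²*r² = 100*r²)
-1*(-4413) - p(I(3, 7)) = -1*(-4413) - 100*((-16 + 7 + 2*3)/(-6 + 3))² = 4413 - 100*((-16 + 7 + 6)/(-3))² = 4413 - 100*(-⅓*(-3))² = 4413 - 100*1² = 4413 - 100 = 4313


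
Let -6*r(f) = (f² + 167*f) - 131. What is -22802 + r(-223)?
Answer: -49723/2 ≈ -24862.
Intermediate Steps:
r(f) = 131/6 - 167*f/6 - f²/6 (r(f) = -((f² + 167*f) - 131)/6 = -(-131 + f² + 167*f)/6 = 131/6 - 167*f/6 - f²/6)
-22802 + r(-223) = -22802 + (131/6 - 167/6*(-223) - ⅙*(-223)²) = -22802 + (131/6 + 37241/6 - ⅙*49729) = -22802 + (131/6 + 37241/6 - 49729/6) = -22802 - 4119/2 = -49723/2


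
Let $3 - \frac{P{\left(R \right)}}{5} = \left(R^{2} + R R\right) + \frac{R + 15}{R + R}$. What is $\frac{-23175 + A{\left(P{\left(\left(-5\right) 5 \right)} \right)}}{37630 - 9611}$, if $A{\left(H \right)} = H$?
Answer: $- \frac{29411}{28019} \approx -1.0497$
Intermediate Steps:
$P{\left(R \right)} = 15 - 10 R^{2} - \frac{5 \left(15 + R\right)}{2 R}$ ($P{\left(R \right)} = 15 - 5 \left(\left(R^{2} + R R\right) + \frac{R + 15}{R + R}\right) = 15 - 5 \left(\left(R^{2} + R^{2}\right) + \frac{15 + R}{2 R}\right) = 15 - 5 \left(2 R^{2} + \left(15 + R\right) \frac{1}{2 R}\right) = 15 - 5 \left(2 R^{2} + \frac{15 + R}{2 R}\right) = 15 - \left(10 R^{2} + \frac{5 \left(15 + R\right)}{2 R}\right) = 15 - 10 R^{2} - \frac{5 \left(15 + R\right)}{2 R}$)
$\frac{-23175 + A{\left(P{\left(\left(-5\right) 5 \right)} \right)}}{37630 - 9611} = \frac{-23175 + \frac{5 \left(-15 - 4 \left(\left(-5\right) 5\right)^{3} + 5 \left(\left(-5\right) 5\right)\right)}{2 \left(\left(-5\right) 5\right)}}{37630 - 9611} = \frac{-23175 + \frac{5 \left(-15 - 4 \left(-25\right)^{3} + 5 \left(-25\right)\right)}{2 \left(-25\right)}}{28019} = \left(-23175 + \frac{5}{2} \left(- \frac{1}{25}\right) \left(-15 - -62500 - 125\right)\right) \frac{1}{28019} = \left(-23175 + \frac{5}{2} \left(- \frac{1}{25}\right) \left(-15 + 62500 - 125\right)\right) \frac{1}{28019} = \left(-23175 + \frac{5}{2} \left(- \frac{1}{25}\right) 62360\right) \frac{1}{28019} = \left(-23175 - 6236\right) \frac{1}{28019} = \left(-29411\right) \frac{1}{28019} = - \frac{29411}{28019}$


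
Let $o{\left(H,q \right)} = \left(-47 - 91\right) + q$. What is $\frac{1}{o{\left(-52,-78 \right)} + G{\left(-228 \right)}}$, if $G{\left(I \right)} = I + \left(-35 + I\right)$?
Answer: $- \frac{1}{707} \approx -0.0014144$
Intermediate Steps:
$o{\left(H,q \right)} = -138 + q$
$G{\left(I \right)} = -35 + 2 I$
$\frac{1}{o{\left(-52,-78 \right)} + G{\left(-228 \right)}} = \frac{1}{\left(-138 - 78\right) + \left(-35 + 2 \left(-228\right)\right)} = \frac{1}{-216 - 491} = \frac{1}{-707} = - \frac{1}{707}$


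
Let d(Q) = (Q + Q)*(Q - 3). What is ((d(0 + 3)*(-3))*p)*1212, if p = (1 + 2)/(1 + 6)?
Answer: 0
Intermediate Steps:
d(Q) = 2*Q*(-3 + Q) (d(Q) = (2*Q)*(-3 + Q) = 2*Q*(-3 + Q))
p = 3/7 ≈ 0.42857
((d(0 + 3)*(-3))*p)*1212 = (((2*(0 + 3)*(-3 + (0 + 3)))*(-3))*(3/7))*1212 = (((2*3*(-3 + 3))*(-3))*(3/7))*1212 = (((2*3*0)*(-3))*(3/7))*1212 = ((0*(-3))*(3/7))*1212 = (0*(3/7))*1212 = 0*1212 = 0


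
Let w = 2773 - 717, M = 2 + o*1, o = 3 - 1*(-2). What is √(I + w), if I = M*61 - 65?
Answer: √2418 ≈ 49.173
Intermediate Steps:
o = 5 (o = 3 + 2 = 5)
M = 7 (M = 2 + 5*1 = 2 + 5 = 7)
w = 2056
I = 362 (I = 7*61 - 65 = 427 - 65 = 362)
√(I + w) = √(362 + 2056) = √2418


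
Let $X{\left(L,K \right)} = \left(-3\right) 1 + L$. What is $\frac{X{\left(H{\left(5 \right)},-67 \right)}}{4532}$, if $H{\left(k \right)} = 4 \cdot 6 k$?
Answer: $\frac{117}{4532} \approx 0.025816$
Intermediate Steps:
$H{\left(k \right)} = 24 k$
$X{\left(L,K \right)} = -3 + L$
$\frac{X{\left(H{\left(5 \right)},-67 \right)}}{4532} = \frac{-3 + 24 \cdot 5}{4532} = \left(-3 + 120\right) \frac{1}{4532} = 117 \cdot \frac{1}{4532} = \frac{117}{4532}$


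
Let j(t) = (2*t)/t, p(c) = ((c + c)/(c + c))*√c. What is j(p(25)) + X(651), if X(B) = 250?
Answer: 252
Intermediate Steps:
p(c) = √c (p(c) = ((2*c)/((2*c)))*√c = ((2*c)*(1/(2*c)))*√c = 1*√c = √c)
j(t) = 2
j(p(25)) + X(651) = 2 + 250 = 252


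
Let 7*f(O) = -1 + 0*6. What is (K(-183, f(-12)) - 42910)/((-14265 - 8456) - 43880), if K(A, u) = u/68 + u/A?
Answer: 3737804395/5801479908 ≈ 0.64428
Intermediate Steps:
f(O) = -⅐ (f(O) = (-1 + 0*6)/7 = (-1 + 0)/7 = (⅐)*(-1) = -⅐)
K(A, u) = u/68 + u/A (K(A, u) = u*(1/68) + u/A = u/68 + u/A)
(K(-183, f(-12)) - 42910)/((-14265 - 8456) - 43880) = (((1/68)*(-⅐) - ⅐/(-183)) - 42910)/((-14265 - 8456) - 43880) = ((-1/476 - ⅐*(-1/183)) - 42910)/(-22721 - 43880) = ((-1/476 + 1/1281) - 42910)/(-66601) = (-115/87108 - 42910)*(-1/66601) = -3737804395/87108*(-1/66601) = 3737804395/5801479908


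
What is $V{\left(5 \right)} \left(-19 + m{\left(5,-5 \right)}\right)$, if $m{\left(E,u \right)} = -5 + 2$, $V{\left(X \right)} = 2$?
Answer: $-44$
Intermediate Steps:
$m{\left(E,u \right)} = -3$
$V{\left(5 \right)} \left(-19 + m{\left(5,-5 \right)}\right) = 2 \left(-19 - 3\right) = 2 \left(-22\right) = -44$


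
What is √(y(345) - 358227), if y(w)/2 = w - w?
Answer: 3*I*√39803 ≈ 598.52*I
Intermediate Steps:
y(w) = 0 (y(w) = 2*(w - w) = 2*0 = 0)
√(y(345) - 358227) = √(0 - 358227) = √(-358227) = 3*I*√39803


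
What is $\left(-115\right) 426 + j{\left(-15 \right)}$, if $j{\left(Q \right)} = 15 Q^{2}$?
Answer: $-45615$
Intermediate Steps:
$\left(-115\right) 426 + j{\left(-15 \right)} = \left(-115\right) 426 + 15 \left(-15\right)^{2} = -48990 + 15 \cdot 225 = -48990 + 3375 = -45615$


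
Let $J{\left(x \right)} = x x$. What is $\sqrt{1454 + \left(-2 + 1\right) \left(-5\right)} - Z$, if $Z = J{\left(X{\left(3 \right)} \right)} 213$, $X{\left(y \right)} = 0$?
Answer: $\sqrt{1459} \approx 38.197$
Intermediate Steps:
$J{\left(x \right)} = x^{2}$
$Z = 0$ ($Z = 0^{2} \cdot 213 = 0 \cdot 213 = 0$)
$\sqrt{1454 + \left(-2 + 1\right) \left(-5\right)} - Z = \sqrt{1454 + \left(-2 + 1\right) \left(-5\right)} - 0 = \sqrt{1454 - -5} + 0 = \sqrt{1454 + 5} + 0 = \sqrt{1459} + 0 = \sqrt{1459}$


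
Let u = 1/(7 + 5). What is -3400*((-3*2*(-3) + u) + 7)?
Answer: -255850/3 ≈ -85283.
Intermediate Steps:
u = 1/12 ≈ 0.083333
-3400*((-3*2*(-3) + u) + 7) = -3400*((-3*2*(-3) + 1/12) + 7) = -3400*((-6*(-3) + 1/12) + 7) = -3400*((18 + 1/12) + 7) = -3400*(217/12 + 7) = -3400*301/12 = -255850/3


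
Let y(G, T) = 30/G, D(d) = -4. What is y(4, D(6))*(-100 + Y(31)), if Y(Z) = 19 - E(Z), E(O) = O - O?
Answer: -1215/2 ≈ -607.50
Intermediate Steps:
E(O) = 0
Y(Z) = 19 (Y(Z) = 19 - 1*0 = 19 + 0 = 19)
y(4, D(6))*(-100 + Y(31)) = (30/4)*(-100 + 19) = (30*(¼))*(-81) = (15/2)*(-81) = -1215/2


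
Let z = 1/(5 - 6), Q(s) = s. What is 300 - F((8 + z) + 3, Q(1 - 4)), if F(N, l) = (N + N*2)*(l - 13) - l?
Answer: 777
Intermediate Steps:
z = -1 (z = 1/(-1) = -1)
F(N, l) = -l + 3*N*(-13 + l) (F(N, l) = (N + 2*N)*(-13 + l) - l = (3*N)*(-13 + l) - l = 3*N*(-13 + l) - l = -l + 3*N*(-13 + l))
300 - F((8 + z) + 3, Q(1 - 4)) = 300 - (-(1 - 4) - 39*((8 - 1) + 3) + 3*((8 - 1) + 3)*(1 - 4)) = 300 - (-1*(-3) - 39*(7 + 3) + 3*(7 + 3)*(-3)) = 300 - (3 - 39*10 + 3*10*(-3)) = 300 - (3 - 390 - 90) = 300 - 1*(-477) = 300 + 477 = 777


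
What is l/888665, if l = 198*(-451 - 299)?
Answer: -29700/177733 ≈ -0.16710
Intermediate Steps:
l = -148500 (l = 198*(-750) = -148500)
l/888665 = -148500/888665 = -148500*1/888665 = -29700/177733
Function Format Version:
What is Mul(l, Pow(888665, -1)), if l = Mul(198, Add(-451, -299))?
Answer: Rational(-29700, 177733) ≈ -0.16710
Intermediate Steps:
l = -148500 (l = Mul(198, -750) = -148500)
Mul(l, Pow(888665, -1)) = Mul(-148500, Pow(888665, -1)) = Mul(-148500, Rational(1, 888665)) = Rational(-29700, 177733)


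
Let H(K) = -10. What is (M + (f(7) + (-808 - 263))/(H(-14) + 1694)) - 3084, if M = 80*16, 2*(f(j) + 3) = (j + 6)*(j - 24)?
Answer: -6078241/3368 ≈ -1804.7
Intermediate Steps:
f(j) = -3 + (-24 + j)*(6 + j)/2 (f(j) = -3 + ((j + 6)*(j - 24))/2 = -3 + ((6 + j)*(-24 + j))/2 = -3 + ((-24 + j)*(6 + j))/2 = -3 + (-24 + j)*(6 + j)/2)
M = 1280
(M + (f(7) + (-808 - 263))/(H(-14) + 1694)) - 3084 = (1280 + ((-75 + (½)*7² - 9*7) + (-808 - 263))/(-10 + 1694)) - 3084 = (1280 + ((-75 + (½)*49 - 63) - 1071)/1684) - 3084 = (1280 + ((-75 + 49/2 - 63) - 1071)*(1/1684)) - 3084 = (1280 + (-227/2 - 1071)*(1/1684)) - 3084 = (1280 - 2369/2*1/1684) - 3084 = (1280 - 2369/3368) - 3084 = 4308671/3368 - 3084 = -6078241/3368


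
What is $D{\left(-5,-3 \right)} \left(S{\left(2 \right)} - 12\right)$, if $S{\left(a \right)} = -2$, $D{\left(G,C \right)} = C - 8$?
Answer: $154$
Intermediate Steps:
$D{\left(G,C \right)} = -8 + C$ ($D{\left(G,C \right)} = C - 8 = -8 + C$)
$D{\left(-5,-3 \right)} \left(S{\left(2 \right)} - 12\right) = \left(-8 - 3\right) \left(-2 - 12\right) = \left(-11\right) \left(-14\right) = 154$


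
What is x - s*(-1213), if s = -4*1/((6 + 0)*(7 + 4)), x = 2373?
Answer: 75883/33 ≈ 2299.5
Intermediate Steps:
s = -2/33 (s = -4/(11*6) = -4/66 = -4*1/66 = -2/33 ≈ -0.060606)
x - s*(-1213) = 2373 - (-2)*(-1213)/33 = 2373 - 1*2426/33 = 2373 - 2426/33 = 75883/33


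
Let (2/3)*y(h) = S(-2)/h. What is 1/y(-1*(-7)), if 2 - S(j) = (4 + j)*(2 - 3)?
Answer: 7/6 ≈ 1.1667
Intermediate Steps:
S(j) = 6 + j (S(j) = 2 - (4 + j)*(2 - 3) = 2 - (4 + j)*(-1) = 2 - (-4 - j) = 2 + (4 + j) = 6 + j)
y(h) = 6/h (y(h) = 3*((6 - 2)/h)/2 = 3*(4/h)/2 = 6/h)
1/y(-1*(-7)) = 1/(6/((-1*(-7)))) = 1/(6/7) = 7/6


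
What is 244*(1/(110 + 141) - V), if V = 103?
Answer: -6307888/251 ≈ -25131.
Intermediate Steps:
244*(1/(110 + 141) - V) = 244*(1/(110 + 141) - 1*103) = 244*(1/251 - 103) = 244*(-25852/251) = -6307888/251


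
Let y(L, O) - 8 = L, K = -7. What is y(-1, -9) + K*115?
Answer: -798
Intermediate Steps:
y(L, O) = 8 + L
y(-1, -9) + K*115 = (8 - 1) - 7*115 = 7 - 805 = -798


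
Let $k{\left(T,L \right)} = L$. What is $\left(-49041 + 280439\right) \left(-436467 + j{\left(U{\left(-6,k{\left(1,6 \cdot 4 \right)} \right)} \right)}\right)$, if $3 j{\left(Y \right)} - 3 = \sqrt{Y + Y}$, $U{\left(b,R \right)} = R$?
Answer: $-100997359468 + \frac{925592 \sqrt{3}}{3} \approx -1.01 \cdot 10^{11}$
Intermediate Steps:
$j{\left(Y \right)} = 1 + \frac{\sqrt{2} \sqrt{Y}}{3}$ ($j{\left(Y \right)} = 1 + \frac{\sqrt{Y + Y}}{3} = 1 + \frac{\sqrt{2 Y}}{3} = 1 + \frac{\sqrt{2} \sqrt{Y}}{3}$)
$\left(-49041 + 280439\right) \left(-436467 + j{\left(U{\left(-6,k{\left(1,6 \cdot 4 \right)} \right)} \right)}\right) = \left(-49041 + 280439\right) \left(-436467 + \left(1 + \frac{\sqrt{2} \sqrt{6 \cdot 4}}{3}\right)\right) = 231398 \left(-436467 + \left(1 + \frac{\sqrt{2} \sqrt{24}}{3}\right)\right) = 231398 \left(-436467 + \left(1 + \frac{\sqrt{2} \cdot 2 \sqrt{6}}{3}\right)\right) = 231398 \left(-436467 + \left(1 + \frac{4 \sqrt{3}}{3}\right)\right) = 231398 \left(-436466 + \frac{4 \sqrt{3}}{3}\right) = -100997359468 + \frac{925592 \sqrt{3}}{3}$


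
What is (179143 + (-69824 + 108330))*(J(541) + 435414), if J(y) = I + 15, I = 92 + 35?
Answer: 94798327844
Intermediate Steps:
I = 127
J(y) = 142 (J(y) = 127 + 15 = 142)
(179143 + (-69824 + 108330))*(J(541) + 435414) = (179143 + (-69824 + 108330))*(142 + 435414) = (179143 + 38506)*435556 = 217649*435556 = 94798327844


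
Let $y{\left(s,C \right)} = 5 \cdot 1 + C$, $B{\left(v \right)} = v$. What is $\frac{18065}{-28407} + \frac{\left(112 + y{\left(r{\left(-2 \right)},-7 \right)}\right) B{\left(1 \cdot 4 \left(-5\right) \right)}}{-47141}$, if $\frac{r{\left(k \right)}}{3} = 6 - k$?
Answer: $- \frac{46418045}{78772611} \approx -0.58927$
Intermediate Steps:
$r{\left(k \right)} = 18 - 3 k$ ($r{\left(k \right)} = 3 \left(6 - k\right) = 18 - 3 k$)
$y{\left(s,C \right)} = 5 + C$
$\frac{18065}{-28407} + \frac{\left(112 + y{\left(r{\left(-2 \right)},-7 \right)}\right) B{\left(1 \cdot 4 \left(-5\right) \right)}}{-47141} = \frac{18065}{-28407} + \frac{\left(112 + \left(5 - 7\right)\right) 1 \cdot 4 \left(-5\right)}{-47141} = 18065 \left(- \frac{1}{28407}\right) + \left(112 - 2\right) 4 \left(-5\right) \left(- \frac{1}{47141}\right) = - \frac{18065}{28407} + 110 \left(-20\right) \left(- \frac{1}{47141}\right) = - \frac{18065}{28407} - - \frac{2200}{47141} = - \frac{18065}{28407} + \frac{2200}{47141} = - \frac{46418045}{78772611}$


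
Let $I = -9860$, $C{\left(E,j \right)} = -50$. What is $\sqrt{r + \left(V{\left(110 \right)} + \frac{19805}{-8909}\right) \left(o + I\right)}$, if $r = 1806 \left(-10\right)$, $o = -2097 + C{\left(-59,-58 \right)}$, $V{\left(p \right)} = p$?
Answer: $\frac{i \sqrt{104144765272015}}{8909} \approx 1145.5 i$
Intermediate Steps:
$o = -2147$ ($o = -2097 - 50 = -2147$)
$r = -18060$
$\sqrt{r + \left(V{\left(110 \right)} + \frac{19805}{-8909}\right) \left(o + I\right)} = \sqrt{-18060 + \left(110 + \frac{19805}{-8909}\right) \left(-2147 - 9860\right)} = \sqrt{-18060 + \left(110 + 19805 \left(- \frac{1}{8909}\right)\right) \left(-12007\right)} = \sqrt{-18060 + \left(110 - \frac{19805}{8909}\right) \left(-12007\right)} = \sqrt{-18060 + \frac{960185}{8909} \left(-12007\right)} = \sqrt{-18060 - \frac{11528941295}{8909}} = \sqrt{- \frac{11689837835}{8909}} = \frac{i \sqrt{104144765272015}}{8909}$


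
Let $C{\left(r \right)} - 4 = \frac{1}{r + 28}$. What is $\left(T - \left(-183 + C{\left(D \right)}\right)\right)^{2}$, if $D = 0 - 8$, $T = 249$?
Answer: $\frac{73256481}{400} \approx 1.8314 \cdot 10^{5}$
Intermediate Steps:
$D = -8$
$C{\left(r \right)} = 4 + \frac{1}{28 + r}$ ($C{\left(r \right)} = 4 + \frac{1}{r + 28} = 4 + \frac{1}{28 + r}$)
$\left(T - \left(-183 + C{\left(D \right)}\right)\right)^{2} = \left(249 + \left(183 - \frac{113 + 4 \left(-8\right)}{28 - 8}\right)\right)^{2} = \left(249 + \left(183 - \frac{113 - 32}{20}\right)\right)^{2} = \left(249 + \left(183 - \frac{1}{20} \cdot 81\right)\right)^{2} = \left(249 + \left(183 - \frac{81}{20}\right)\right)^{2} = \left(249 + \frac{3579}{20}\right)^{2} = \left(\frac{8559}{20}\right)^{2} = \frac{73256481}{400}$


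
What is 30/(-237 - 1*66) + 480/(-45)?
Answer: -3262/303 ≈ -10.766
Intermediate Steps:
30/(-237 - 1*66) + 480/(-45) = 30/(-237 - 66) + 480*(-1/45) = 30/(-303) - 32/3 = 30*(-1/303) - 32/3 = -10/101 - 32/3 = -3262/303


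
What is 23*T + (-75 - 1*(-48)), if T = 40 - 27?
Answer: 272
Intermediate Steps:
T = 13
23*T + (-75 - 1*(-48)) = 23*13 + (-75 - 1*(-48)) = 299 + (-75 + 48) = 299 - 27 = 272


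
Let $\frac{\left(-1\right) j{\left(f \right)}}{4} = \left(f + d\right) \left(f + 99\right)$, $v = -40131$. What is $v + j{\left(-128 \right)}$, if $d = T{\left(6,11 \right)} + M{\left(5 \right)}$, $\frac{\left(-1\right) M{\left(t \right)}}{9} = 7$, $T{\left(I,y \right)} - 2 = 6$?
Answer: $-61359$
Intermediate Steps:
$T{\left(I,y \right)} = 8$ ($T{\left(I,y \right)} = 2 + 6 = 8$)
$M{\left(t \right)} = -63$ ($M{\left(t \right)} = \left(-9\right) 7 = -63$)
$d = -55$ ($d = 8 - 63 = -55$)
$j{\left(f \right)} = - 4 \left(-55 + f\right) \left(99 + f\right)$ ($j{\left(f \right)} = - 4 \left(f - 55\right) \left(f + 99\right) = - 4 \left(-55 + f\right) \left(99 + f\right)$)
$v + j{\left(-128 \right)} = -40131 - \left(-44308 + 65536\right) = -40131 + \left(21780 + 22528 - 65536\right) = -40131 - 21228 = -61359$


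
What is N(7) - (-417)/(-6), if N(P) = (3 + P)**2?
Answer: 61/2 ≈ 30.500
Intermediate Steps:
N(7) - (-417)/(-6) = (3 + 7)**2 - (-417)/(-6) = 10**2 - (-417)*(-1)/6 = 100 - 1*139/2 = 100 - 139/2 = 61/2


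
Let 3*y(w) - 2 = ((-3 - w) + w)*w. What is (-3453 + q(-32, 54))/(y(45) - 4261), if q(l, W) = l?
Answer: 10455/12916 ≈ 0.80946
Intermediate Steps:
y(w) = 2/3 - w (y(w) = 2/3 + (((-3 - w) + w)*w)/3 = 2/3 + (-3*w)/3 = 2/3 - w)
(-3453 + q(-32, 54))/(y(45) - 4261) = (-3453 - 32)/((2/3 - 1*45) - 4261) = -3485/((2/3 - 45) - 4261) = -3485/(-133/3 - 4261) = -3485/(-12916/3) = -3485*(-3/12916) = 10455/12916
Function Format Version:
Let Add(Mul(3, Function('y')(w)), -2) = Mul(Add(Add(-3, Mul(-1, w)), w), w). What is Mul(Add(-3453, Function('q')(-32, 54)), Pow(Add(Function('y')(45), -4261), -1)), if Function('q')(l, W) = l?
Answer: Rational(10455, 12916) ≈ 0.80946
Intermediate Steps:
Function('y')(w) = Add(Rational(2, 3), Mul(-1, w)) (Function('y')(w) = Add(Rational(2, 3), Mul(Rational(1, 3), Mul(Add(Add(-3, Mul(-1, w)), w), w))) = Add(Rational(2, 3), Mul(Rational(1, 3), Mul(-3, w))) = Add(Rational(2, 3), Mul(-1, w)))
Mul(Add(-3453, Function('q')(-32, 54)), Pow(Add(Function('y')(45), -4261), -1)) = Mul(Add(-3453, -32), Pow(Add(Add(Rational(2, 3), Mul(-1, 45)), -4261), -1)) = Mul(-3485, Pow(Add(Add(Rational(2, 3), -45), -4261), -1)) = Mul(-3485, Pow(Add(Rational(-133, 3), -4261), -1)) = Mul(-3485, Pow(Rational(-12916, 3), -1)) = Mul(-3485, Rational(-3, 12916)) = Rational(10455, 12916)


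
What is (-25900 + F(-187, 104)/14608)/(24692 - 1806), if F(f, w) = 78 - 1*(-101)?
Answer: -378347021/334318688 ≈ -1.1317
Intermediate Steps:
F(f, w) = 179 (F(f, w) = 78 + 101 = 179)
(-25900 + F(-187, 104)/14608)/(24692 - 1806) = (-25900 + 179/14608)/(24692 - 1806) = (-25900 + 179*(1/14608))/22886 = (-25900 + 179/14608)*(1/22886) = -378347021/14608*1/22886 = -378347021/334318688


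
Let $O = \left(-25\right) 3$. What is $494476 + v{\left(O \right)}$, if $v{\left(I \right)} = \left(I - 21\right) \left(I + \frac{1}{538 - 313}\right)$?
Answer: $\frac{37625668}{75} \approx 5.0168 \cdot 10^{5}$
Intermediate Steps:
$O = -75$
$v{\left(I \right)} = \left(-21 + I\right) \left(\frac{1}{225} + I\right)$ ($v{\left(I \right)} = \left(-21 + I\right) \left(I + \frac{1}{225}\right) = \left(-21 + I\right) \left(\frac{1}{225} + I\right)$)
$494476 + v{\left(O \right)} = 494476 - \left(- \frac{118093}{75} - 5625\right) = 494476 + \left(- \frac{7}{75} + 5625 + \frac{4724}{3}\right) = 494476 + \frac{539968}{75} = \frac{37625668}{75}$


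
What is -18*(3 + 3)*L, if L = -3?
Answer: 324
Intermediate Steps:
-18*(3 + 3)*L = -18*(3 + 3)*(-3) = -108*(-3) = -18*(-18) = 324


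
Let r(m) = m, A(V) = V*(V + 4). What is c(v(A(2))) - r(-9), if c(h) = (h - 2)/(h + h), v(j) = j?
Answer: 113/12 ≈ 9.4167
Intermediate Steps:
A(V) = V*(4 + V)
c(h) = (-2 + h)/(2*h) (c(h) = (-2 + h)/((2*h)) = (-2 + h)*(1/(2*h)) = (-2 + h)/(2*h))
c(v(A(2))) - r(-9) = (-2 + 2*(4 + 2))/(2*((2*(4 + 2)))) - 1*(-9) = (-2 + 2*6)/(2*((2*6))) + 9 = (1/2)*(-2 + 12)/12 + 9 = (1/2)*(1/12)*10 + 9 = 5/12 + 9 = 113/12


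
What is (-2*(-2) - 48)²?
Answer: 1936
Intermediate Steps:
(-2*(-2) - 48)² = (4 - 48)² = (-44)² = 1936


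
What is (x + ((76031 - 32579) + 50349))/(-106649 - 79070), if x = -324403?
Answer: 230602/185719 ≈ 1.2417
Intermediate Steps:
(x + ((76031 - 32579) + 50349))/(-106649 - 79070) = (-324403 + ((76031 - 32579) + 50349))/(-106649 - 79070) = (-324403 + (43452 + 50349))/(-185719) = (-324403 + 93801)*(-1/185719) = -230602*(-1/185719) = 230602/185719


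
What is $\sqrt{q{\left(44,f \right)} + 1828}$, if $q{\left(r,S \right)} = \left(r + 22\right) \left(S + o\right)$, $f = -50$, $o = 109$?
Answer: $\sqrt{5722} \approx 75.644$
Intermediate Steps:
$q{\left(r,S \right)} = \left(22 + r\right) \left(109 + S\right)$ ($q{\left(r,S \right)} = \left(r + 22\right) \left(S + 109\right) = \left(22 + r\right) \left(109 + S\right)$)
$\sqrt{q{\left(44,f \right)} + 1828} = \sqrt{\left(2398 + 22 \left(-50\right) + 109 \cdot 44 - 2200\right) + 1828} = \sqrt{\left(2398 - 1100 + 4796 - 2200\right) + 1828} = \sqrt{3894 + 1828} = \sqrt{5722}$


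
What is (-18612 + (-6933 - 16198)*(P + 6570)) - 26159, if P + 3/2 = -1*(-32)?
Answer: -305441873/2 ≈ -1.5272e+8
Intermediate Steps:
P = 61/2 (P = -3/2 - 1*(-32) = -3/2 + 32 = 61/2 ≈ 30.500)
(-18612 + (-6933 - 16198)*(P + 6570)) - 26159 = (-18612 + (-6933 - 16198)*(61/2 + 6570)) - 26159 = (-18612 - 23131*13201/2) - 26159 = (-18612 - 305352331/2) - 26159 = -305389555/2 - 26159 = -305441873/2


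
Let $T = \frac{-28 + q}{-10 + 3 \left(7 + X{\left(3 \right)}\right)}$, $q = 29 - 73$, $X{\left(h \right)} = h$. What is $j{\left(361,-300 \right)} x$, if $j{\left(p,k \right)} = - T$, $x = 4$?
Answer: $\frac{72}{5} \approx 14.4$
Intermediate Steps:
$q = -44$
$T = - \frac{18}{5}$ ($T = \frac{-28 - 44}{-10 + 3 \left(7 + 3\right)} = - \frac{72}{-10 + 3 \cdot 10} = - \frac{72}{-10 + 30} = - \frac{72}{20} = \left(-72\right) \frac{1}{20} = - \frac{18}{5} \approx -3.6$)
$j{\left(p,k \right)} = \frac{18}{5}$ ($j{\left(p,k \right)} = \left(-1\right) \left(- \frac{18}{5}\right) = \frac{18}{5}$)
$j{\left(361,-300 \right)} x = \frac{18}{5} \cdot 4 = \frac{72}{5}$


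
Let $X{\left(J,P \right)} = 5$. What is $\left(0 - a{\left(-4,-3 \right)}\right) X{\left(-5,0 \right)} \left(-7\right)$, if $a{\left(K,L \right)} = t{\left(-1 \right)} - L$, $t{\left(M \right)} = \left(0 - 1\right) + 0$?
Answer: $70$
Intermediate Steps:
$t{\left(M \right)} = -1$ ($t{\left(M \right)} = -1 + 0 = -1$)
$a{\left(K,L \right)} = -1 - L$
$\left(0 - a{\left(-4,-3 \right)}\right) X{\left(-5,0 \right)} \left(-7\right) = \left(0 - \left(-1 - -3\right)\right) 5 \left(-7\right) = \left(0 - \left(-1 + 3\right)\right) 5 \left(-7\right) = \left(0 - 2\right) 5 \left(-7\right) = \left(-2\right) 5 \left(-7\right) = \left(-10\right) \left(-7\right) = 70$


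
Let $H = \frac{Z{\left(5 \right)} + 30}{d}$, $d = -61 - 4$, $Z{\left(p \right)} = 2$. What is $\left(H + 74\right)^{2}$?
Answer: $\frac{22829284}{4225} \approx 5403.4$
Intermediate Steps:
$d = -65$ ($d = -61 - 4 = -65$)
$H = - \frac{32}{65}$ ($H = \frac{2 + 30}{-65} = 32 \left(- \frac{1}{65}\right) = - \frac{32}{65} \approx -0.49231$)
$\left(H + 74\right)^{2} = \left(- \frac{32}{65} + 74\right)^{2} = \left(\frac{4778}{65}\right)^{2} = \frac{22829284}{4225}$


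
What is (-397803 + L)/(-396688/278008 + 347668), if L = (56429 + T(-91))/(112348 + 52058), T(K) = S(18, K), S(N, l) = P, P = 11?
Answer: -1136377570239539/993157006223646 ≈ -1.1442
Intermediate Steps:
S(N, l) = 11
T(K) = 11
L = 28220/82203 (L = (56429 + 11)/(112348 + 52058) = 56440/164406 = 56440*(1/164406) = 28220/82203 ≈ 0.34330)
(-397803 + L)/(-396688/278008 + 347668) = (-397803 + 28220/82203)/(-396688/278008 + 347668) = -32700571789/(82203*(-396688*1/278008 + 347668)) = -32700571789/(82203*(-49586/34751 + 347668)) = -32700571789/(82203*12081761082/34751) = -32700571789/82203*34751/12081761082 = -1136377570239539/993157006223646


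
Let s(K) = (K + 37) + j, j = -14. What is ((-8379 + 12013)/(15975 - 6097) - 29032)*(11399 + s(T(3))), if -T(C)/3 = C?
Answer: -1636478467403/4939 ≈ -3.3134e+8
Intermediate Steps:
T(C) = -3*C
s(K) = 23 + K (s(K) = (K + 37) - 14 = (37 + K) - 14 = 23 + K)
((-8379 + 12013)/(15975 - 6097) - 29032)*(11399 + s(T(3))) = ((-8379 + 12013)/(15975 - 6097) - 29032)*(11399 + (23 - 3*3)) = (3634/9878 - 29032)*(11399 + (23 - 9)) = (3634*(1/9878) - 29032)*(11399 + 14) = (1817/4939 - 29032)*11413 = -143387231/4939*11413 = -1636478467403/4939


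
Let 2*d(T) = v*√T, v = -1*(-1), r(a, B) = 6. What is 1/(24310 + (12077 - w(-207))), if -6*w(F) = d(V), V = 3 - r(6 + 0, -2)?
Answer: 1746576/63552660913 - 4*I*√3/63552660913 ≈ 2.7482e-5 - 1.0902e-10*I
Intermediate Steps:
v = 1
V = -3 (V = 3 - 1*6 = 3 - 6 = -3)
d(T) = √T/2 (d(T) = (1*√T)/2 = √T/2)
w(F) = -I*√3/12 (w(F) = -√(-3)/12 = -I*√3/12)
1/(24310 + (12077 - w(-207))) = 1/(24310 + (12077 - (-1)*I*√3/12)) = 1/(24310 + (12077 + I*√3/12)) = 1/(36387 + I*√3/12)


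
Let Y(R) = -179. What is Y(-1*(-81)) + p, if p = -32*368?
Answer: -11955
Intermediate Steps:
p = -11776
Y(-1*(-81)) + p = -179 - 11776 = -11955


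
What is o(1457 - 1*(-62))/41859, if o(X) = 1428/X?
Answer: 68/3027801 ≈ 2.2459e-5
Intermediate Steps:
o(1457 - 1*(-62))/41859 = (1428/(1457 - 1*(-62)))/41859 = (1428/(1457 + 62))*(1/41859) = (1428/1519)*(1/41859) = (1428*(1/1519))*(1/41859) = (204/217)*(1/41859) = 68/3027801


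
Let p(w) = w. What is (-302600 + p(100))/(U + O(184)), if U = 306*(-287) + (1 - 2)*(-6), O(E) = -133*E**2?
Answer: 75625/1147666 ≈ 0.065895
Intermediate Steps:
U = -87816 (U = -87822 - 1*(-6) = -87822 + 6 = -87816)
(-302600 + p(100))/(U + O(184)) = (-302600 + 100)/(-87816 - 133*184**2) = -302500/(-87816 - 133*33856) = -302500/(-87816 - 4502848) = -302500/(-4590664) = -302500*(-1/4590664) = 75625/1147666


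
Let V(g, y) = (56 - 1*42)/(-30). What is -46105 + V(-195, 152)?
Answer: -691582/15 ≈ -46105.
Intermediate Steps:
V(g, y) = -7/15 (V(g, y) = (56 - 42)*(-1/30) = 14*(-1/30) = -7/15)
-46105 + V(-195, 152) = -46105 - 7/15 = -691582/15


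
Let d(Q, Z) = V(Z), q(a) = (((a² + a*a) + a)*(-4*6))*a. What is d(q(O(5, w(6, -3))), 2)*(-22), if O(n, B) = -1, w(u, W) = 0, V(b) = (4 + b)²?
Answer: -792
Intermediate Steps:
q(a) = a*(-48*a² - 24*a) (q(a) = (((a² + a²) + a)*(-24))*a = ((2*a² + a)*(-24))*a = ((a + 2*a²)*(-24))*a = (-48*a² - 24*a)*a = a*(-48*a² - 24*a))
d(Q, Z) = (4 + Z)²
d(q(O(5, w(6, -3))), 2)*(-22) = (4 + 2)²*(-22) = 6²*(-22) = 36*(-22) = -792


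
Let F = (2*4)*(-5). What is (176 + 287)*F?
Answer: -18520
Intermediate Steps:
F = -40 (F = 8*(-5) = -40)
(176 + 287)*F = (176 + 287)*(-40) = 463*(-40) = -18520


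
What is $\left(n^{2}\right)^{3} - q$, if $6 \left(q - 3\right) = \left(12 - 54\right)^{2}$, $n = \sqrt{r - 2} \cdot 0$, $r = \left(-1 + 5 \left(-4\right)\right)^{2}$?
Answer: $-297$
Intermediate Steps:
$r = 441$ ($r = \left(-1 - 20\right)^{2} = \left(-21\right)^{2} = 441$)
$n = 0$ ($n = \sqrt{441 - 2} \cdot 0 = \sqrt{439} \cdot 0 = 0$)
$q = 297$ ($q = 3 + \frac{\left(12 - 54\right)^{2}}{6} = 3 + \frac{\left(-42\right)^{2}}{6} = 3 + \frac{1}{6} \cdot 1764 = 3 + 294 = 297$)
$\left(n^{2}\right)^{3} - q = \left(0^{2}\right)^{3} - 297 = 0^{3} - 297 = 0 - 297 = -297$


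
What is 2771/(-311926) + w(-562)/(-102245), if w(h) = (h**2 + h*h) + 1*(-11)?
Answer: -197319800797/31892873870 ≈ -6.1870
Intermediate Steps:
w(h) = -11 + 2*h**2 (w(h) = (h**2 + h**2) - 11 = 2*h**2 - 11 = -11 + 2*h**2)
2771/(-311926) + w(-562)/(-102245) = 2771/(-311926) + (-11 + 2*(-562)**2)/(-102245) = 2771*(-1/311926) + (-11 + 2*315844)*(-1/102245) = -2771/311926 + (-11 + 631688)*(-1/102245) = -2771/311926 + 631677*(-1/102245) = -2771/311926 - 631677/102245 = -197319800797/31892873870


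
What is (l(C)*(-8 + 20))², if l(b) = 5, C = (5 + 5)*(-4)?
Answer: 3600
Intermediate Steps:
C = -40 (C = 10*(-4) = -40)
(l(C)*(-8 + 20))² = (5*(-8 + 20))² = (5*12)² = 60² = 3600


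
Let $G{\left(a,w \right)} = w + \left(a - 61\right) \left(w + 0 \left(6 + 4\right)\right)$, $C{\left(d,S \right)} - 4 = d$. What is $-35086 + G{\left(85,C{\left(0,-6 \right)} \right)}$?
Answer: $-34986$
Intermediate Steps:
$C{\left(d,S \right)} = 4 + d$
$G{\left(a,w \right)} = w + w \left(-61 + a\right)$ ($G{\left(a,w \right)} = w + \left(-61 + a\right) \left(w + 0 \cdot 10\right) = w + \left(-61 + a\right) \left(w + 0\right) = w + \left(-61 + a\right) w = w + w \left(-61 + a\right)$)
$-35086 + G{\left(85,C{\left(0,-6 \right)} \right)} = -35086 + \left(4 + 0\right) \left(-60 + 85\right) = -35086 + 4 \cdot 25 = -35086 + 100 = -34986$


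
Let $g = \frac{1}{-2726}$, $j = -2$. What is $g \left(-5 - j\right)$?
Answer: $\frac{3}{2726} \approx 0.0011005$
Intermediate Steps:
$g = - \frac{1}{2726} \approx -0.00036684$
$g \left(-5 - j\right) = - \frac{-5 - -2}{2726} = - \frac{-5 + 2}{2726} = \left(- \frac{1}{2726}\right) \left(-3\right) = \frac{3}{2726}$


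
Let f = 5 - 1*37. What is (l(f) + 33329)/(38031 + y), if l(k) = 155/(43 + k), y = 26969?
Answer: 183387/357500 ≈ 0.51297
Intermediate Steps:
f = -32 (f = 5 - 37 = -32)
(l(f) + 33329)/(38031 + y) = (155/(43 - 32) + 33329)/(38031 + 26969) = (155/11 + 33329)/65000 = (155*(1/11) + 33329)*(1/65000) = (155/11 + 33329)*(1/65000) = (366774/11)*(1/65000) = 183387/357500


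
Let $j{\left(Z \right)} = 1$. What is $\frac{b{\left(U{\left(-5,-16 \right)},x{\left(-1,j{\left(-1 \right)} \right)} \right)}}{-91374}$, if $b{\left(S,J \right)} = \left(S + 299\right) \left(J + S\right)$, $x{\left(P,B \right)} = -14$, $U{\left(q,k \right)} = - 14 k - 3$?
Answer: $- \frac{17940}{15229} \approx -1.178$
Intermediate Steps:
$U{\left(q,k \right)} = -3 - 14 k$
$b{\left(S,J \right)} = \left(299 + S\right) \left(J + S\right)$
$\frac{b{\left(U{\left(-5,-16 \right)},x{\left(-1,j{\left(-1 \right)} \right)} \right)}}{-91374} = \frac{\left(-3 - -224\right)^{2} + 299 \left(-14\right) + 299 \left(-3 - -224\right) - 14 \left(-3 - -224\right)}{-91374} = \left(\left(-3 + 224\right)^{2} - 4186 + 299 \left(-3 + 224\right) - 14 \left(-3 + 224\right)\right) \left(- \frac{1}{91374}\right) = \left(221^{2} - 4186 + 299 \cdot 221 - 3094\right) \left(- \frac{1}{91374}\right) = \left(48841 - 4186 + 66079 - 3094\right) \left(- \frac{1}{91374}\right) = 107640 \left(- \frac{1}{91374}\right) = - \frac{17940}{15229}$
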